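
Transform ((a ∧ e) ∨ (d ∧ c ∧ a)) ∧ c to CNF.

((a ∧ e) ∨ (d ∧ c ∧ a)) ∧ c
= (a ∨ d) ∧ (a ∨ c) ∧ (a ∨ a) ∧ (e ∨ d) ∧ (e ∨ c) ∧ (e ∨ a) ∧ c   [distribute ∨ over ∧]
= a ∧ (e ∨ d) ∧ c   [simplify]

a ∧ (e ∨ d) ∧ c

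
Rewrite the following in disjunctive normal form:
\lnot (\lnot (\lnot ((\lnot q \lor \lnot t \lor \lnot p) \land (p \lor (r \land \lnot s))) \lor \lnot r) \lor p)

(\lnot p \land \lnot r) \lor (\lnot p \land s)

\lnot (\lnot (\lnot ((\lnot q \lor \lnot t \lor \lnot p) \land (p \lor (r \land \lnot s))) \lor \lnot r) \lor p)
≡ \lnot \lnot (\lnot ((\lnot q \lor \lnot t \lor \lnot p) \land (p \lor (r \land \lnot s))) \lor \lnot r) \land \lnot p   [De Morgan]
≡ (\lnot ((\lnot q \lor \lnot t \lor \lnot p) \land (p \lor (r \land \lnot s))) \lor \lnot r) \land \lnot p   [double negation]
≡ (\lnot (\lnot q \lor \lnot t \lor \lnot p) \lor \lnot (p \lor (r \land \lnot s)) \lor \lnot r) \land \lnot p   [De Morgan]
≡ ((\lnot \lnot q \land \lnot \lnot t \land \lnot \lnot p) \lor \lnot (p \lor (r \land \lnot s)) \lor \lnot r) \land \lnot p   [De Morgan]
≡ ((q \land \lnot \lnot t \land \lnot \lnot p) \lor \lnot (p \lor (r \land \lnot s)) \lor \lnot r) \land \lnot p   [double negation]
≡ ((q \land t \land \lnot \lnot p) \lor \lnot (p \lor (r \land \lnot s)) \lor \lnot r) \land \lnot p   [double negation]
≡ ((q \land t \land p) \lor \lnot (p \lor (r \land \lnot s)) \lor \lnot r) \land \lnot p   [double negation]
≡ ((q \land t \land p) \lor (\lnot p \land \lnot (r \land \lnot s)) \lor \lnot r) \land \lnot p   [De Morgan]
≡ ((q \land t \land p) \lor (\lnot p \land (\lnot r \lor \lnot \lnot s)) \lor \lnot r) \land \lnot p   [De Morgan]
≡ ((q \land t \land p) \lor (\lnot p \land (\lnot r \lor s)) \lor \lnot r) \land \lnot p   [double negation]
≡ (q \land t \land p \land \lnot p) \lor (\lnot p \land \lnot r \land \lnot p) \lor (\lnot p \land s \land \lnot p) \lor (\lnot r \land \lnot p)   [distribute \land over \lor]
≡ (\lnot p \land \lnot r) \lor (\lnot p \land s)   [simplify]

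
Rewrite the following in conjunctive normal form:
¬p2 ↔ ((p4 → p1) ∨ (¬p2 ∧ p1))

(p2 ∨ ¬p4 ∨ p1) ∧ (p4 ∨ ¬p2) ∧ (¬p1 ∨ ¬p2)

¬p2 ↔ ((p4 → p1) ∨ (¬p2 ∧ p1))
≡ (¬p2 → ((p4 → p1) ∨ (¬p2 ∧ p1))) ∧ (((p4 → p1) ∨ (¬p2 ∧ p1)) → ¬p2)   [eliminate ↔]
≡ (¬¬p2 ∨ (p4 → p1) ∨ (¬p2 ∧ p1)) ∧ (((p4 → p1) ∨ (¬p2 ∧ p1)) → ¬p2)   [eliminate →]
≡ (¬¬p2 ∨ ¬p4 ∨ p1 ∨ (¬p2 ∧ p1)) ∧ (((p4 → p1) ∨ (¬p2 ∧ p1)) → ¬p2)   [eliminate →]
≡ (¬¬p2 ∨ ¬p4 ∨ p1 ∨ (¬p2 ∧ p1)) ∧ (¬((p4 → p1) ∨ (¬p2 ∧ p1)) ∨ ¬p2)   [eliminate →]
≡ (¬¬p2 ∨ ¬p4 ∨ p1 ∨ (¬p2 ∧ p1)) ∧ (¬(¬p4 ∨ p1 ∨ (¬p2 ∧ p1)) ∨ ¬p2)   [eliminate →]
≡ (p2 ∨ ¬p4 ∨ p1 ∨ (¬p2 ∧ p1)) ∧ (¬(¬p4 ∨ p1 ∨ (¬p2 ∧ p1)) ∨ ¬p2)   [double negation]
≡ (p2 ∨ ¬p4 ∨ p1 ∨ (¬p2 ∧ p1)) ∧ ((¬¬p4 ∧ ¬p1 ∧ ¬(¬p2 ∧ p1)) ∨ ¬p2)   [De Morgan]
≡ (p2 ∨ ¬p4 ∨ p1 ∨ (¬p2 ∧ p1)) ∧ ((p4 ∧ ¬p1 ∧ ¬(¬p2 ∧ p1)) ∨ ¬p2)   [double negation]
≡ (p2 ∨ ¬p4 ∨ p1 ∨ (¬p2 ∧ p1)) ∧ ((p4 ∧ ¬p1 ∧ (¬¬p2 ∨ ¬p1)) ∨ ¬p2)   [De Morgan]
≡ (p2 ∨ ¬p4 ∨ p1 ∨ (¬p2 ∧ p1)) ∧ ((p4 ∧ ¬p1 ∧ (p2 ∨ ¬p1)) ∨ ¬p2)   [double negation]
≡ (p2 ∨ ¬p4 ∨ p1 ∨ ¬p2) ∧ (p2 ∨ ¬p4 ∨ p1 ∨ p1) ∧ (p4 ∨ ¬p2) ∧ (¬p1 ∨ ¬p2) ∧ (p2 ∨ ¬p1 ∨ ¬p2)   [distribute ∨ over ∧]
≡ (p2 ∨ ¬p4 ∨ p1) ∧ (p4 ∨ ¬p2) ∧ (¬p1 ∨ ¬p2)   [simplify]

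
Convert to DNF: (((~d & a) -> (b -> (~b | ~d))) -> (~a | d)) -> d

(((~d & a) -> (b -> (~b | ~d))) -> (~a | d)) -> d
= ~(((~d & a) -> (b -> (~b | ~d))) -> (~a | d)) | d   [eliminate ->]
= ~(~((~d & a) -> (b -> (~b | ~d))) | ~a | d) | d   [eliminate ->]
= ~(~(~(~d & a) | (b -> (~b | ~d))) | ~a | d) | d   [eliminate ->]
= ~(~(~(~d & a) | ~b | ~b | ~d) | ~a | d) | d   [eliminate ->]
= (~~(~(~d & a) | ~b | ~b | ~d) & ~~a & ~d) | d   [De Morgan]
= ((~(~d & a) | ~b | ~b | ~d) & ~~a & ~d) | d   [double negation]
= ((~~d | ~a | ~b | ~b | ~d) & ~~a & ~d) | d   [De Morgan]
= ((d | ~a | ~b | ~b | ~d) & ~~a & ~d) | d   [double negation]
= ((d | ~a | ~b | ~b | ~d) & a & ~d) | d   [double negation]
= (d & a & ~d) | (~a & a & ~d) | (~b & a & ~d) | (~b & a & ~d) | (~d & a & ~d) | d   [distribute & over |]
= (~d & a) | d   [simplify]

(~d & a) | d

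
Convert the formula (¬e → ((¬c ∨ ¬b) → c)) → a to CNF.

(¬e → ((¬c ∨ ¬b) → c)) → a
= ¬(¬e → ((¬c ∨ ¬b) → c)) ∨ a   [eliminate →]
= ¬(¬¬e ∨ ((¬c ∨ ¬b) → c)) ∨ a   [eliminate →]
= ¬(¬¬e ∨ ¬(¬c ∨ ¬b) ∨ c) ∨ a   [eliminate →]
= (¬¬¬e ∧ ¬¬(¬c ∨ ¬b) ∧ ¬c) ∨ a   [De Morgan]
= (¬e ∧ ¬¬(¬c ∨ ¬b) ∧ ¬c) ∨ a   [double negation]
= (¬e ∧ (¬c ∨ ¬b) ∧ ¬c) ∨ a   [double negation]
= (¬e ∨ a) ∧ (¬c ∨ ¬b ∨ a) ∧ (¬c ∨ a)   [distribute ∨ over ∧]
= (¬e ∨ a) ∧ (¬c ∨ a)   [simplify]

(¬e ∨ a) ∧ (¬c ∨ a)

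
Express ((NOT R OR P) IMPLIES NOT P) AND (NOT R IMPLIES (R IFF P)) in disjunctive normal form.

((NOT R OR P) IMPLIES NOT P) AND (NOT R IMPLIES (R IFF P))
⇔ (NOT (NOT R OR P) OR NOT P) AND (NOT R IMPLIES (R IFF P))   [eliminate IMPLIES]
⇔ (NOT (NOT R OR P) OR NOT P) AND (NOT NOT R OR (R IFF P))   [eliminate IMPLIES]
⇔ (NOT (NOT R OR P) OR NOT P) AND (NOT NOT R OR ((R IMPLIES P) AND (P IMPLIES R)))   [eliminate IFF]
⇔ (NOT (NOT R OR P) OR NOT P) AND (NOT NOT R OR ((NOT R OR P) AND (P IMPLIES R)))   [eliminate IMPLIES]
⇔ (NOT (NOT R OR P) OR NOT P) AND (NOT NOT R OR ((NOT R OR P) AND (NOT P OR R)))   [eliminate IMPLIES]
⇔ ((NOT NOT R AND NOT P) OR NOT P) AND (NOT NOT R OR ((NOT R OR P) AND (NOT P OR R)))   [De Morgan]
⇔ ((R AND NOT P) OR NOT P) AND (NOT NOT R OR ((NOT R OR P) AND (NOT P OR R)))   [double negation]
⇔ ((R AND NOT P) OR NOT P) AND (R OR ((NOT R OR P) AND (NOT P OR R)))   [double negation]
⇔ (R AND NOT P AND R) OR (R AND NOT P AND NOT R AND NOT P) OR (R AND NOT P AND NOT R AND R) OR (R AND NOT P AND P AND NOT P) OR (R AND NOT P AND P AND R) OR (NOT P AND R) OR (NOT P AND NOT R AND NOT P) OR (NOT P AND NOT R AND R) OR (NOT P AND P AND NOT P) OR (NOT P AND P AND R)   [distribute AND over OR]
⇔ (R AND NOT P) OR (NOT P AND NOT R)   [simplify]

(R AND NOT P) OR (NOT P AND NOT R)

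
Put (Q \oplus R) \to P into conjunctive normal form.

(Q \oplus R) \to P
≡ \lnot (Q \oplus R) \lor P   — eliminate \to
≡ \lnot ((Q \lor R) \land \lnot (Q \land R)) \lor P   — expand \oplus
≡ \lnot (Q \lor R) \lor \lnot \lnot (Q \land R) \lor P   — De Morgan
≡ (\lnot Q \land \lnot R) \lor \lnot \lnot (Q \land R) \lor P   — De Morgan
≡ (\lnot Q \land \lnot R) \lor (Q \land R) \lor P   — double negation
≡ (\lnot Q \lor Q \lor P) \land (\lnot Q \lor R \lor P) \land (\lnot R \lor Q \lor P) \land (\lnot R \lor R \lor P)   — distribute \lor over \land
≡ (\lnot Q \lor R \lor P) \land (\lnot R \lor Q \lor P)   — simplify

(\lnot Q \lor R \lor P) \land (\lnot R \lor Q \lor P)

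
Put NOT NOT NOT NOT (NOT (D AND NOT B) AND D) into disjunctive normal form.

NOT NOT NOT NOT (NOT (D AND NOT B) AND D)
≡ NOT NOT (NOT (D AND NOT B) AND D)
≡ NOT (D AND NOT B) AND D
≡ (NOT D OR NOT NOT B) AND D
≡ (NOT D OR B) AND D
≡ (NOT D AND D) OR (B AND D)
≡ B AND D

B AND D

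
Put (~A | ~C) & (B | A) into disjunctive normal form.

(~A | ~C) & (B | A)
⇔ (~A & B) | (~A & A) | (~C & B) | (~C & A)   [distribute & over |]
⇔ (~A & B) | (~C & B) | (~C & A)   [simplify]

(~A & B) | (~C & B) | (~C & A)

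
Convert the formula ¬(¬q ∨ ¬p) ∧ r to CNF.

q ∧ p ∧ r

¬(¬q ∨ ¬p) ∧ r
≡ ¬¬q ∧ ¬¬p ∧ r
≡ q ∧ ¬¬p ∧ r
≡ q ∧ p ∧ r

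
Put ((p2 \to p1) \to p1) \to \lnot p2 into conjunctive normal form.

(\lnot p2 \lor p1) \land (\lnot p1 \lor \lnot p2)

((p2 \to p1) \to p1) \to \lnot p2
≡ \lnot ((p2 \to p1) \to p1) \lor \lnot p2   [eliminate \to]
≡ \lnot (\lnot (p2 \to p1) \lor p1) \lor \lnot p2   [eliminate \to]
≡ \lnot (\lnot (\lnot p2 \lor p1) \lor p1) \lor \lnot p2   [eliminate \to]
≡ (\lnot \lnot (\lnot p2 \lor p1) \land \lnot p1) \lor \lnot p2   [De Morgan]
≡ ((\lnot p2 \lor p1) \land \lnot p1) \lor \lnot p2   [double negation]
≡ (\lnot p2 \lor p1 \lor \lnot p2) \land (\lnot p1 \lor \lnot p2)   [distribute \lor over \land]
≡ (\lnot p2 \lor p1) \land (\lnot p1 \lor \lnot p2)   [simplify]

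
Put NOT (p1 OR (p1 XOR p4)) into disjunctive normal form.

NOT p1 AND NOT p4

NOT (p1 OR (p1 XOR p4))
≡ NOT (p1 OR (p1 AND NOT p4) OR (NOT p1 AND p4))   (expand XOR)
≡ NOT p1 AND NOT (p1 AND NOT p4) AND NOT (NOT p1 AND p4)   (De Morgan)
≡ NOT p1 AND (NOT p1 OR NOT NOT p4) AND NOT (NOT p1 AND p4)   (De Morgan)
≡ NOT p1 AND (NOT p1 OR p4) AND NOT (NOT p1 AND p4)   (double negation)
≡ NOT p1 AND (NOT p1 OR p4) AND (NOT NOT p1 OR NOT p4)   (De Morgan)
≡ NOT p1 AND (NOT p1 OR p4) AND (p1 OR NOT p4)   (double negation)
≡ (NOT p1 AND NOT p1 AND p1) OR (NOT p1 AND NOT p1 AND NOT p4) OR (NOT p1 AND p4 AND p1) OR (NOT p1 AND p4 AND NOT p4)   (distribute AND over OR)
≡ NOT p1 AND NOT p4   (simplify)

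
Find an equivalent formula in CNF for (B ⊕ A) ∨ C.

(B ∨ A ∨ C) ∧ (¬B ∨ ¬A ∨ C)

(B ⊕ A) ∨ C
= ((B ∨ A) ∧ ¬(B ∧ A)) ∨ C   (expand ⊕)
= ((B ∨ A) ∧ (¬B ∨ ¬A)) ∨ C   (De Morgan)
= (B ∨ A ∨ C) ∧ (¬B ∨ ¬A ∨ C)   (distribute ∨ over ∧)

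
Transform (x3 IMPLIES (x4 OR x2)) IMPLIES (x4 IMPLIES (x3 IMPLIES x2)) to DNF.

(x3 IMPLIES (x4 OR x2)) IMPLIES (x4 IMPLIES (x3 IMPLIES x2))
≡ NOT (x3 IMPLIES (x4 OR x2)) OR (x4 IMPLIES (x3 IMPLIES x2))   [eliminate IMPLIES]
≡ NOT (NOT x3 OR x4 OR x2) OR (x4 IMPLIES (x3 IMPLIES x2))   [eliminate IMPLIES]
≡ NOT (NOT x3 OR x4 OR x2) OR NOT x4 OR (x3 IMPLIES x2)   [eliminate IMPLIES]
≡ NOT (NOT x3 OR x4 OR x2) OR NOT x4 OR NOT x3 OR x2   [eliminate IMPLIES]
≡ (NOT NOT x3 AND NOT x4 AND NOT x2) OR NOT x4 OR NOT x3 OR x2   [De Morgan]
≡ (x3 AND NOT x4 AND NOT x2) OR NOT x4 OR NOT x3 OR x2   [double negation]
≡ NOT x4 OR NOT x3 OR x2   [simplify]

NOT x4 OR NOT x3 OR x2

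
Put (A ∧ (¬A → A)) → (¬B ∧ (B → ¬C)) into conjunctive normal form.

¬A ∨ ¬B

(A ∧ (¬A → A)) → (¬B ∧ (B → ¬C))
= ¬(A ∧ (¬A → A)) ∨ (¬B ∧ (B → ¬C))   — eliminate →
= ¬(A ∧ (¬¬A ∨ A)) ∨ (¬B ∧ (B → ¬C))   — eliminate →
= ¬(A ∧ (¬¬A ∨ A)) ∨ (¬B ∧ (¬B ∨ ¬C))   — eliminate →
= ¬A ∨ ¬(¬¬A ∨ A) ∨ (¬B ∧ (¬B ∨ ¬C))   — De Morgan
= ¬A ∨ (¬¬¬A ∧ ¬A) ∨ (¬B ∧ (¬B ∨ ¬C))   — De Morgan
= ¬A ∨ (¬A ∧ ¬A) ∨ (¬B ∧ (¬B ∨ ¬C))   — double negation
= (¬A ∨ ¬A ∨ ¬B) ∧ (¬A ∨ ¬A ∨ ¬B ∨ ¬C) ∧ (¬A ∨ ¬A ∨ ¬B) ∧ (¬A ∨ ¬A ∨ ¬B ∨ ¬C)   — distribute ∨ over ∧
= ¬A ∨ ¬B   — simplify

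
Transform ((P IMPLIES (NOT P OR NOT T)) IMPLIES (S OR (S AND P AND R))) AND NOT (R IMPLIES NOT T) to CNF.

((P IMPLIES (NOT P OR NOT T)) IMPLIES (S OR (S AND P AND R))) AND NOT (R IMPLIES NOT T)
⇔ (NOT (P IMPLIES (NOT P OR NOT T)) OR S OR (S AND P AND R)) AND NOT (R IMPLIES NOT T)
⇔ (NOT (NOT P OR NOT P OR NOT T) OR S OR (S AND P AND R)) AND NOT (R IMPLIES NOT T)
⇔ (NOT (NOT P OR NOT P OR NOT T) OR S OR (S AND P AND R)) AND NOT (NOT R OR NOT T)
⇔ ((NOT NOT P AND NOT NOT P AND NOT NOT T) OR S OR (S AND P AND R)) AND NOT (NOT R OR NOT T)
⇔ ((P AND NOT NOT P AND NOT NOT T) OR S OR (S AND P AND R)) AND NOT (NOT R OR NOT T)
⇔ ((P AND P AND NOT NOT T) OR S OR (S AND P AND R)) AND NOT (NOT R OR NOT T)
⇔ ((P AND P AND T) OR S OR (S AND P AND R)) AND NOT (NOT R OR NOT T)
⇔ ((P AND P AND T) OR S OR (S AND P AND R)) AND NOT NOT R AND NOT NOT T
⇔ ((P AND P AND T) OR S OR (S AND P AND R)) AND R AND NOT NOT T
⇔ ((P AND P AND T) OR S OR (S AND P AND R)) AND R AND T
⇔ (P OR S OR S) AND (P OR S OR P) AND (P OR S OR R) AND (P OR S OR S) AND (P OR S OR P) AND (P OR S OR R) AND (T OR S OR S) AND (T OR S OR P) AND (T OR S OR R) AND R AND T
⇔ (P OR S) AND R AND T

(P OR S) AND R AND T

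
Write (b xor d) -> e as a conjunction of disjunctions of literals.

(b xor d) -> e
⇔ ~(b xor d) | e   [eliminate ->]
⇔ ~((b | d) & ~(b & d)) | e   [expand xor]
⇔ ~(b | d) | ~~(b & d) | e   [De Morgan]
⇔ (~b & ~d) | ~~(b & d) | e   [De Morgan]
⇔ (~b & ~d) | (b & d) | e   [double negation]
⇔ (~b | b | e) & (~b | d | e) & (~d | b | e) & (~d | d | e)   [distribute | over &]
⇔ (~b | d | e) & (~d | b | e)   [simplify]

(~b | d | e) & (~d | b | e)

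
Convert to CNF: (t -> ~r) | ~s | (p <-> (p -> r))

~t | ~r | ~s | p

(t -> ~r) | ~s | (p <-> (p -> r))
= ~t | ~r | ~s | (p <-> (p -> r))   (eliminate ->)
= ~t | ~r | ~s | ((p -> (p -> r)) & ((p -> r) -> p))   (eliminate <->)
= ~t | ~r | ~s | ((~p | (p -> r)) & ((p -> r) -> p))   (eliminate ->)
= ~t | ~r | ~s | ((~p | ~p | r) & ((p -> r) -> p))   (eliminate ->)
= ~t | ~r | ~s | ((~p | ~p | r) & (~(p -> r) | p))   (eliminate ->)
= ~t | ~r | ~s | ((~p | ~p | r) & (~(~p | r) | p))   (eliminate ->)
= ~t | ~r | ~s | ((~p | ~p | r) & ((~~p & ~r) | p))   (De Morgan)
= ~t | ~r | ~s | ((~p | ~p | r) & ((p & ~r) | p))   (double negation)
= (~t | ~r | ~s | ~p | ~p | r) & (~t | ~r | ~s | p | p) & (~t | ~r | ~s | ~r | p)   (distribute | over &)
= ~t | ~r | ~s | p   (simplify)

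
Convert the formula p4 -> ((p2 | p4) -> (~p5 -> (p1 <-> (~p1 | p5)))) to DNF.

p4 -> ((p2 | p4) -> (~p5 -> (p1 <-> (~p1 | p5))))
= ~p4 | ((p2 | p4) -> (~p5 -> (p1 <-> (~p1 | p5))))
= ~p4 | ~(p2 | p4) | (~p5 -> (p1 <-> (~p1 | p5)))
= ~p4 | ~(p2 | p4) | ~~p5 | (p1 <-> (~p1 | p5))
= ~p4 | ~(p2 | p4) | ~~p5 | ((p1 -> (~p1 | p5)) & ((~p1 | p5) -> p1))
= ~p4 | ~(p2 | p4) | ~~p5 | ((~p1 | ~p1 | p5) & ((~p1 | p5) -> p1))
= ~p4 | ~(p2 | p4) | ~~p5 | ((~p1 | ~p1 | p5) & (~(~p1 | p5) | p1))
= ~p4 | (~p2 & ~p4) | ~~p5 | ((~p1 | ~p1 | p5) & (~(~p1 | p5) | p1))
= ~p4 | (~p2 & ~p4) | p5 | ((~p1 | ~p1 | p5) & (~(~p1 | p5) | p1))
= ~p4 | (~p2 & ~p4) | p5 | ((~p1 | ~p1 | p5) & ((~~p1 & ~p5) | p1))
= ~p4 | (~p2 & ~p4) | p5 | ((~p1 | ~p1 | p5) & ((p1 & ~p5) | p1))
= ~p4 | (~p2 & ~p4) | p5 | (~p1 & p1 & ~p5) | (~p1 & p1) | (~p1 & p1 & ~p5) | (~p1 & p1) | (p5 & p1 & ~p5) | (p5 & p1)
= ~p4 | p5

~p4 | p5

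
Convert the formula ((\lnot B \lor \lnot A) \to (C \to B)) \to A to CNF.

(C \lor A) \land (\lnot B \lor A)

((\lnot B \lor \lnot A) \to (C \to B)) \to A
= \lnot ((\lnot B \lor \lnot A) \to (C \to B)) \lor A   [eliminate \to]
= \lnot (\lnot (\lnot B \lor \lnot A) \lor (C \to B)) \lor A   [eliminate \to]
= \lnot (\lnot (\lnot B \lor \lnot A) \lor \lnot C \lor B) \lor A   [eliminate \to]
= (\lnot \lnot (\lnot B \lor \lnot A) \land \lnot \lnot C \land \lnot B) \lor A   [De Morgan]
= ((\lnot B \lor \lnot A) \land \lnot \lnot C \land \lnot B) \lor A   [double negation]
= ((\lnot B \lor \lnot A) \land C \land \lnot B) \lor A   [double negation]
= (\lnot B \lor \lnot A \lor A) \land (C \lor A) \land (\lnot B \lor A)   [distribute \lor over \land]
= (C \lor A) \land (\lnot B \lor A)   [simplify]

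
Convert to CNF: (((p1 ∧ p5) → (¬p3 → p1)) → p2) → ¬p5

(((p1 ∧ p5) → (¬p3 → p1)) → p2) → ¬p5
≡ ¬(((p1 ∧ p5) → (¬p3 → p1)) → p2) ∨ ¬p5   [eliminate →]
≡ ¬(¬((p1 ∧ p5) → (¬p3 → p1)) ∨ p2) ∨ ¬p5   [eliminate →]
≡ ¬(¬(¬(p1 ∧ p5) ∨ (¬p3 → p1)) ∨ p2) ∨ ¬p5   [eliminate →]
≡ ¬(¬(¬(p1 ∧ p5) ∨ ¬¬p3 ∨ p1) ∨ p2) ∨ ¬p5   [eliminate →]
≡ (¬¬(¬(p1 ∧ p5) ∨ ¬¬p3 ∨ p1) ∧ ¬p2) ∨ ¬p5   [De Morgan]
≡ ((¬(p1 ∧ p5) ∨ ¬¬p3 ∨ p1) ∧ ¬p2) ∨ ¬p5   [double negation]
≡ ((¬p1 ∨ ¬p5 ∨ ¬¬p3 ∨ p1) ∧ ¬p2) ∨ ¬p5   [De Morgan]
≡ ((¬p1 ∨ ¬p5 ∨ p3 ∨ p1) ∧ ¬p2) ∨ ¬p5   [double negation]
≡ (¬p1 ∨ ¬p5 ∨ p3 ∨ p1 ∨ ¬p5) ∧ (¬p2 ∨ ¬p5)   [distribute ∨ over ∧]
≡ ¬p2 ∨ ¬p5   [simplify]

¬p2 ∨ ¬p5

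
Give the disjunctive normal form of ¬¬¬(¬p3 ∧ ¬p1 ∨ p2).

p3 ∧ ¬p2 ∨ p1 ∧ ¬p2

¬¬¬(¬p3 ∧ ¬p1 ∨ p2)
≡ ¬(¬p3 ∧ ¬p1 ∨ p2)   [double negation]
≡ ¬(¬p3 ∧ ¬p1) ∧ ¬p2   [De Morgan]
≡ (¬¬p3 ∨ ¬¬p1) ∧ ¬p2   [De Morgan]
≡ (p3 ∨ ¬¬p1) ∧ ¬p2   [double negation]
≡ (p3 ∨ p1) ∧ ¬p2   [double negation]
≡ p3 ∧ ¬p2 ∨ p1 ∧ ¬p2   [distribute ∧ over ∨]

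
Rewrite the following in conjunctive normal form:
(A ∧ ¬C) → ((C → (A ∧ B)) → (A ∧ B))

¬A ∨ C ∨ B

(A ∧ ¬C) → ((C → (A ∧ B)) → (A ∧ B))
= ¬(A ∧ ¬C) ∨ ((C → (A ∧ B)) → (A ∧ B))   [eliminate →]
= ¬(A ∧ ¬C) ∨ ¬(C → (A ∧ B)) ∨ (A ∧ B)   [eliminate →]
= ¬(A ∧ ¬C) ∨ ¬(¬C ∨ (A ∧ B)) ∨ (A ∧ B)   [eliminate →]
= ¬A ∨ ¬¬C ∨ ¬(¬C ∨ (A ∧ B)) ∨ (A ∧ B)   [De Morgan]
= ¬A ∨ C ∨ ¬(¬C ∨ (A ∧ B)) ∨ (A ∧ B)   [double negation]
= ¬A ∨ C ∨ (¬¬C ∧ ¬(A ∧ B)) ∨ (A ∧ B)   [De Morgan]
= ¬A ∨ C ∨ (C ∧ ¬(A ∧ B)) ∨ (A ∧ B)   [double negation]
= ¬A ∨ C ∨ (C ∧ (¬A ∨ ¬B)) ∨ (A ∧ B)   [De Morgan]
= (¬A ∨ C ∨ C ∨ A) ∧ (¬A ∨ C ∨ C ∨ B) ∧ (¬A ∨ C ∨ ¬A ∨ ¬B ∨ A) ∧ (¬A ∨ C ∨ ¬A ∨ ¬B ∨ B)   [distribute ∨ over ∧]
= ¬A ∨ C ∨ B   [simplify]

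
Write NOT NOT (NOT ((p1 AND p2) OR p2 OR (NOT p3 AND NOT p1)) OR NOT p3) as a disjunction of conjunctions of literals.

NOT NOT (NOT ((p1 AND p2) OR p2 OR (NOT p3 AND NOT p1)) OR NOT p3)
≡ NOT ((p1 AND p2) OR p2 OR (NOT p3 AND NOT p1)) OR NOT p3
≡ (NOT (p1 AND p2) AND NOT p2 AND NOT (NOT p3 AND NOT p1)) OR NOT p3
≡ ((NOT p1 OR NOT p2) AND NOT p2 AND NOT (NOT p3 AND NOT p1)) OR NOT p3
≡ ((NOT p1 OR NOT p2) AND NOT p2 AND (NOT NOT p3 OR NOT NOT p1)) OR NOT p3
≡ ((NOT p1 OR NOT p2) AND NOT p2 AND (p3 OR NOT NOT p1)) OR NOT p3
≡ ((NOT p1 OR NOT p2) AND NOT p2 AND (p3 OR p1)) OR NOT p3
≡ (NOT p1 AND NOT p2 AND p3) OR (NOT p1 AND NOT p2 AND p1) OR (NOT p2 AND NOT p2 AND p3) OR (NOT p2 AND NOT p2 AND p1) OR NOT p3
≡ (NOT p2 AND p3) OR (NOT p2 AND p1) OR NOT p3

(NOT p2 AND p3) OR (NOT p2 AND p1) OR NOT p3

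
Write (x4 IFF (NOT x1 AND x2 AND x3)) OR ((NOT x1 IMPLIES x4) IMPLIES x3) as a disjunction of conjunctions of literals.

(NOT x4 AND x1) OR (NOT x4 AND NOT x2) OR (NOT x4 AND NOT x3) OR (NOT x1 AND NOT x4) OR x3

(x4 IFF (NOT x1 AND x2 AND x3)) OR ((NOT x1 IMPLIES x4) IMPLIES x3)
= ((x4 IMPLIES (NOT x1 AND x2 AND x3)) AND ((NOT x1 AND x2 AND x3) IMPLIES x4)) OR ((NOT x1 IMPLIES x4) IMPLIES x3)   [eliminate IFF]
= ((NOT x4 OR (NOT x1 AND x2 AND x3)) AND ((NOT x1 AND x2 AND x3) IMPLIES x4)) OR ((NOT x1 IMPLIES x4) IMPLIES x3)   [eliminate IMPLIES]
= ((NOT x4 OR (NOT x1 AND x2 AND x3)) AND (NOT (NOT x1 AND x2 AND x3) OR x4)) OR ((NOT x1 IMPLIES x4) IMPLIES x3)   [eliminate IMPLIES]
= ((NOT x4 OR (NOT x1 AND x2 AND x3)) AND (NOT (NOT x1 AND x2 AND x3) OR x4)) OR NOT (NOT x1 IMPLIES x4) OR x3   [eliminate IMPLIES]
= ((NOT x4 OR (NOT x1 AND x2 AND x3)) AND (NOT (NOT x1 AND x2 AND x3) OR x4)) OR NOT (NOT NOT x1 OR x4) OR x3   [eliminate IMPLIES]
= ((NOT x4 OR (NOT x1 AND x2 AND x3)) AND (NOT NOT x1 OR NOT x2 OR NOT x3 OR x4)) OR NOT (NOT NOT x1 OR x4) OR x3   [De Morgan]
= ((NOT x4 OR (NOT x1 AND x2 AND x3)) AND (x1 OR NOT x2 OR NOT x3 OR x4)) OR NOT (NOT NOT x1 OR x4) OR x3   [double negation]
= ((NOT x4 OR (NOT x1 AND x2 AND x3)) AND (x1 OR NOT x2 OR NOT x3 OR x4)) OR (NOT NOT NOT x1 AND NOT x4) OR x3   [De Morgan]
= ((NOT x4 OR (NOT x1 AND x2 AND x3)) AND (x1 OR NOT x2 OR NOT x3 OR x4)) OR (NOT x1 AND NOT x4) OR x3   [double negation]
= (NOT x4 AND x1) OR (NOT x4 AND NOT x2) OR (NOT x4 AND NOT x3) OR (NOT x4 AND x4) OR (NOT x1 AND x2 AND x3 AND x1) OR (NOT x1 AND x2 AND x3 AND NOT x2) OR (NOT x1 AND x2 AND x3 AND NOT x3) OR (NOT x1 AND x2 AND x3 AND x4) OR (NOT x1 AND NOT x4) OR x3   [distribute AND over OR]
= (NOT x4 AND x1) OR (NOT x4 AND NOT x2) OR (NOT x4 AND NOT x3) OR (NOT x1 AND NOT x4) OR x3   [simplify]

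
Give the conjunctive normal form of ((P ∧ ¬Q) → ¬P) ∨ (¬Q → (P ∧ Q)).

¬P ∨ Q

((P ∧ ¬Q) → ¬P) ∨ (¬Q → (P ∧ Q))
≡ ¬(P ∧ ¬Q) ∨ ¬P ∨ (¬Q → (P ∧ Q))   [eliminate →]
≡ ¬(P ∧ ¬Q) ∨ ¬P ∨ ¬¬Q ∨ (P ∧ Q)   [eliminate →]
≡ ¬P ∨ ¬¬Q ∨ ¬P ∨ ¬¬Q ∨ (P ∧ Q)   [De Morgan]
≡ ¬P ∨ Q ∨ ¬P ∨ ¬¬Q ∨ (P ∧ Q)   [double negation]
≡ ¬P ∨ Q ∨ ¬P ∨ Q ∨ (P ∧ Q)   [double negation]
≡ (¬P ∨ Q ∨ ¬P ∨ Q ∨ P) ∧ (¬P ∨ Q ∨ ¬P ∨ Q ∨ Q)   [distribute ∨ over ∧]
≡ ¬P ∨ Q   [simplify]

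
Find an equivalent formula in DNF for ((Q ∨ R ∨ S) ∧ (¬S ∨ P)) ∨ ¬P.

(Q ∧ ¬S) ∨ (Q ∧ P) ∨ (R ∧ ¬S) ∨ (R ∧ P) ∨ (S ∧ P) ∨ ¬P

((Q ∨ R ∨ S) ∧ (¬S ∨ P)) ∨ ¬P
≡ (Q ∧ ¬S) ∨ (Q ∧ P) ∨ (R ∧ ¬S) ∨ (R ∧ P) ∨ (S ∧ ¬S) ∨ (S ∧ P) ∨ ¬P
≡ (Q ∧ ¬S) ∨ (Q ∧ P) ∨ (R ∧ ¬S) ∨ (R ∧ P) ∨ (S ∧ P) ∨ ¬P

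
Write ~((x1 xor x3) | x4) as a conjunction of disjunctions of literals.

(~x1 | x3) & (~x3 | x1) & ~x4

~((x1 xor x3) | x4)
≡ ~(((x1 | x3) & ~(x1 & x3)) | x4)   (expand xor)
≡ ~((x1 | x3) & ~(x1 & x3)) & ~x4   (De Morgan)
≡ (~(x1 | x3) | ~~(x1 & x3)) & ~x4   (De Morgan)
≡ ((~x1 & ~x3) | ~~(x1 & x3)) & ~x4   (De Morgan)
≡ ((~x1 & ~x3) | (x1 & x3)) & ~x4   (double negation)
≡ (~x1 | x1) & (~x1 | x3) & (~x3 | x1) & (~x3 | x3) & ~x4   (distribute | over &)
≡ (~x1 | x3) & (~x3 | x1) & ~x4   (simplify)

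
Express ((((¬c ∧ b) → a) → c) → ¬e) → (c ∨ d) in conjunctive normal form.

((((¬c ∧ b) → a) → c) → ¬e) → (c ∨ d)
≡ ¬((((¬c ∧ b) → a) → c) → ¬e) ∨ c ∨ d   [eliminate →]
≡ ¬(¬(((¬c ∧ b) → a) → c) ∨ ¬e) ∨ c ∨ d   [eliminate →]
≡ ¬(¬(¬((¬c ∧ b) → a) ∨ c) ∨ ¬e) ∨ c ∨ d   [eliminate →]
≡ ¬(¬(¬(¬(¬c ∧ b) ∨ a) ∨ c) ∨ ¬e) ∨ c ∨ d   [eliminate →]
≡ (¬¬(¬(¬(¬c ∧ b) ∨ a) ∨ c) ∧ ¬¬e) ∨ c ∨ d   [De Morgan]
≡ ((¬(¬(¬c ∧ b) ∨ a) ∨ c) ∧ ¬¬e) ∨ c ∨ d   [double negation]
≡ (((¬¬(¬c ∧ b) ∧ ¬a) ∨ c) ∧ ¬¬e) ∨ c ∨ d   [De Morgan]
≡ (((¬c ∧ b ∧ ¬a) ∨ c) ∧ ¬¬e) ∨ c ∨ d   [double negation]
≡ (((¬c ∧ b ∧ ¬a) ∨ c) ∧ e) ∨ c ∨ d   [double negation]
≡ (¬c ∨ c ∨ c ∨ d) ∧ (b ∨ c ∨ c ∨ d) ∧ (¬a ∨ c ∨ c ∨ d) ∧ (e ∨ c ∨ d)   [distribute ∨ over ∧]
≡ (b ∨ c ∨ d) ∧ (¬a ∨ c ∨ d) ∧ (e ∨ c ∨ d)   [simplify]

(b ∨ c ∨ d) ∧ (¬a ∨ c ∨ d) ∧ (e ∨ c ∨ d)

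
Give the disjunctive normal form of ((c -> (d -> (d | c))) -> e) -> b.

((c -> (d -> (d | c))) -> e) -> b
⇔ ~((c -> (d -> (d | c))) -> e) | b   [eliminate ->]
⇔ ~(~(c -> (d -> (d | c))) | e) | b   [eliminate ->]
⇔ ~(~(~c | (d -> (d | c))) | e) | b   [eliminate ->]
⇔ ~(~(~c | ~d | d | c) | e) | b   [eliminate ->]
⇔ (~~(~c | ~d | d | c) & ~e) | b   [De Morgan]
⇔ ((~c | ~d | d | c) & ~e) | b   [double negation]
⇔ (~c & ~e) | (~d & ~e) | (d & ~e) | (c & ~e) | b   [distribute & over |]

(~c & ~e) | (~d & ~e) | (d & ~e) | (c & ~e) | b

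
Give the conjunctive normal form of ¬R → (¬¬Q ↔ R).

¬R → (¬¬Q ↔ R)
≡ ¬¬R ∨ (¬¬Q ↔ R)   [eliminate →]
≡ ¬¬R ∨ ((¬¬Q → R) ∧ (R → ¬¬Q))   [eliminate ↔]
≡ ¬¬R ∨ ((¬¬¬Q ∨ R) ∧ (R → ¬¬Q))   [eliminate →]
≡ ¬¬R ∨ ((¬¬¬Q ∨ R) ∧ (¬R ∨ ¬¬Q))   [eliminate →]
≡ R ∨ ((¬¬¬Q ∨ R) ∧ (¬R ∨ ¬¬Q))   [double negation]
≡ R ∨ ((¬Q ∨ R) ∧ (¬R ∨ ¬¬Q))   [double negation]
≡ R ∨ ((¬Q ∨ R) ∧ (¬R ∨ Q))   [double negation]
≡ (R ∨ ¬Q ∨ R) ∧ (R ∨ ¬R ∨ Q)   [distribute ∨ over ∧]
≡ R ∨ ¬Q   [simplify]

R ∨ ¬Q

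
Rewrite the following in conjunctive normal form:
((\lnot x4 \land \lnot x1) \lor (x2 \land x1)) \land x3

(\lnot x4 \lor x2) \land (\lnot x4 \lor x1) \land (\lnot x1 \lor x2) \land x3

((\lnot x4 \land \lnot x1) \lor (x2 \land x1)) \land x3
⇔ (\lnot x4 \lor x2) \land (\lnot x4 \lor x1) \land (\lnot x1 \lor x2) \land (\lnot x1 \lor x1) \land x3   (distribute \lor over \land)
⇔ (\lnot x4 \lor x2) \land (\lnot x4 \lor x1) \land (\lnot x1 \lor x2) \land x3   (simplify)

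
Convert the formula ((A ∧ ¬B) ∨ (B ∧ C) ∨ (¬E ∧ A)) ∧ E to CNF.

((A ∧ ¬B) ∨ (B ∧ C) ∨ (¬E ∧ A)) ∧ E
⇔ (A ∨ B ∨ ¬E) ∧ (A ∨ B ∨ A) ∧ (A ∨ C ∨ ¬E) ∧ (A ∨ C ∨ A) ∧ (¬B ∨ B ∨ ¬E) ∧ (¬B ∨ B ∨ A) ∧ (¬B ∨ C ∨ ¬E) ∧ (¬B ∨ C ∨ A) ∧ E
⇔ (A ∨ B) ∧ (A ∨ C) ∧ (¬B ∨ C ∨ ¬E) ∧ E

(A ∨ B) ∧ (A ∨ C) ∧ (¬B ∨ C ∨ ¬E) ∧ E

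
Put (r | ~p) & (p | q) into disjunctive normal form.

(r & p) | (r & q) | (~p & q)

(r | ~p) & (p | q)
≡ (r & p) | (r & q) | (~p & p) | (~p & q)   (distribute & over |)
≡ (r & p) | (r & q) | (~p & q)   (simplify)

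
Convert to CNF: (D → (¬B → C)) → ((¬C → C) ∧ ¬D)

(D ∨ C) ∧ (¬B ∨ C) ∧ (¬B ∨ ¬D) ∧ (¬C ∨ ¬D)

(D → (¬B → C)) → ((¬C → C) ∧ ¬D)
⇔ ¬(D → (¬B → C)) ∨ ((¬C → C) ∧ ¬D)   (eliminate →)
⇔ ¬(¬D ∨ (¬B → C)) ∨ ((¬C → C) ∧ ¬D)   (eliminate →)
⇔ ¬(¬D ∨ ¬¬B ∨ C) ∨ ((¬C → C) ∧ ¬D)   (eliminate →)
⇔ ¬(¬D ∨ ¬¬B ∨ C) ∨ ((¬¬C ∨ C) ∧ ¬D)   (eliminate →)
⇔ (¬¬D ∧ ¬¬¬B ∧ ¬C) ∨ ((¬¬C ∨ C) ∧ ¬D)   (De Morgan)
⇔ (D ∧ ¬¬¬B ∧ ¬C) ∨ ((¬¬C ∨ C) ∧ ¬D)   (double negation)
⇔ (D ∧ ¬B ∧ ¬C) ∨ ((¬¬C ∨ C) ∧ ¬D)   (double negation)
⇔ (D ∧ ¬B ∧ ¬C) ∨ ((C ∨ C) ∧ ¬D)   (double negation)
⇔ (D ∨ C ∨ C) ∧ (D ∨ ¬D) ∧ (¬B ∨ C ∨ C) ∧ (¬B ∨ ¬D) ∧ (¬C ∨ C ∨ C) ∧ (¬C ∨ ¬D)   (distribute ∨ over ∧)
⇔ (D ∨ C) ∧ (¬B ∨ C) ∧ (¬B ∨ ¬D) ∧ (¬C ∨ ¬D)   (simplify)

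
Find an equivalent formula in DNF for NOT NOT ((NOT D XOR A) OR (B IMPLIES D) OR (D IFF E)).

(NOT D AND NOT A) OR NOT B OR D OR (NOT D AND NOT E)

NOT NOT ((NOT D XOR A) OR (B IMPLIES D) OR (D IFF E))
≡ NOT NOT ((NOT D AND NOT A) OR (NOT NOT D AND A) OR (B IMPLIES D) OR (D IFF E))   [expand XOR]
≡ NOT NOT ((NOT D AND NOT A) OR (NOT NOT D AND A) OR NOT B OR D OR (D IFF E))   [eliminate IMPLIES]
≡ NOT NOT ((NOT D AND NOT A) OR (NOT NOT D AND A) OR NOT B OR D OR ((D IMPLIES E) AND (E IMPLIES D)))   [eliminate IFF]
≡ NOT NOT ((NOT D AND NOT A) OR (NOT NOT D AND A) OR NOT B OR D OR ((NOT D OR E) AND (E IMPLIES D)))   [eliminate IMPLIES]
≡ NOT NOT ((NOT D AND NOT A) OR (NOT NOT D AND A) OR NOT B OR D OR ((NOT D OR E) AND (NOT E OR D)))   [eliminate IMPLIES]
≡ (NOT D AND NOT A) OR (NOT NOT D AND A) OR NOT B OR D OR ((NOT D OR E) AND (NOT E OR D))   [double negation]
≡ (NOT D AND NOT A) OR (D AND A) OR NOT B OR D OR ((NOT D OR E) AND (NOT E OR D))   [double negation]
≡ (NOT D AND NOT A) OR (D AND A) OR NOT B OR D OR (NOT D AND NOT E) OR (NOT D AND D) OR (E AND NOT E) OR (E AND D)   [distribute AND over OR]
≡ (NOT D AND NOT A) OR NOT B OR D OR (NOT D AND NOT E)   [simplify]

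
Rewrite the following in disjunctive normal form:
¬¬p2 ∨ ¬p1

¬¬p2 ∨ ¬p1
= p2 ∨ ¬p1   [double negation]

p2 ∨ ¬p1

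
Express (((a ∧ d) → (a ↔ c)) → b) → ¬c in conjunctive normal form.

¬b ∨ ¬c

(((a ∧ d) → (a ↔ c)) → b) → ¬c
= ¬(((a ∧ d) → (a ↔ c)) → b) ∨ ¬c   [eliminate →]
= ¬(¬((a ∧ d) → (a ↔ c)) ∨ b) ∨ ¬c   [eliminate →]
= ¬(¬(¬(a ∧ d) ∨ (a ↔ c)) ∨ b) ∨ ¬c   [eliminate →]
= ¬(¬(¬(a ∧ d) ∨ ((a → c) ∧ (c → a))) ∨ b) ∨ ¬c   [eliminate ↔]
= ¬(¬(¬(a ∧ d) ∨ ((¬a ∨ c) ∧ (c → a))) ∨ b) ∨ ¬c   [eliminate →]
= ¬(¬(¬(a ∧ d) ∨ ((¬a ∨ c) ∧ (¬c ∨ a))) ∨ b) ∨ ¬c   [eliminate →]
= (¬¬(¬(a ∧ d) ∨ ((¬a ∨ c) ∧ (¬c ∨ a))) ∧ ¬b) ∨ ¬c   [De Morgan]
= ((¬(a ∧ d) ∨ ((¬a ∨ c) ∧ (¬c ∨ a))) ∧ ¬b) ∨ ¬c   [double negation]
= ((¬a ∨ ¬d ∨ ((¬a ∨ c) ∧ (¬c ∨ a))) ∧ ¬b) ∨ ¬c   [De Morgan]
= (¬a ∨ ¬d ∨ ¬a ∨ c ∨ ¬c) ∧ (¬a ∨ ¬d ∨ ¬c ∨ a ∨ ¬c) ∧ (¬b ∨ ¬c)   [distribute ∨ over ∧]
= ¬b ∨ ¬c   [simplify]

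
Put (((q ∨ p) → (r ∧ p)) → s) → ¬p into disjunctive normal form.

(r ∧ p ∧ ¬s) ∨ ¬p

(((q ∨ p) → (r ∧ p)) → s) → ¬p
⇔ ¬(((q ∨ p) → (r ∧ p)) → s) ∨ ¬p   — eliminate →
⇔ ¬(¬((q ∨ p) → (r ∧ p)) ∨ s) ∨ ¬p   — eliminate →
⇔ ¬(¬(¬(q ∨ p) ∨ (r ∧ p)) ∨ s) ∨ ¬p   — eliminate →
⇔ (¬¬(¬(q ∨ p) ∨ (r ∧ p)) ∧ ¬s) ∨ ¬p   — De Morgan
⇔ ((¬(q ∨ p) ∨ (r ∧ p)) ∧ ¬s) ∨ ¬p   — double negation
⇔ (((¬q ∧ ¬p) ∨ (r ∧ p)) ∧ ¬s) ∨ ¬p   — De Morgan
⇔ (¬q ∧ ¬p ∧ ¬s) ∨ (r ∧ p ∧ ¬s) ∨ ¬p   — distribute ∧ over ∨
⇔ (r ∧ p ∧ ¬s) ∨ ¬p   — simplify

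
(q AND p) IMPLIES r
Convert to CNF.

(q AND p) IMPLIES r
≡ NOT (q AND p) OR r   — eliminate IMPLIES
≡ NOT q OR NOT p OR r   — De Morgan

NOT q OR NOT p OR r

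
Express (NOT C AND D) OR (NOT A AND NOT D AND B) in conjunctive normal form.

(NOT C OR NOT A) AND (NOT C OR NOT D) AND (NOT C OR B) AND (D OR NOT A) AND (D OR B)

(NOT C AND D) OR (NOT A AND NOT D AND B)
≡ (NOT C OR NOT A) AND (NOT C OR NOT D) AND (NOT C OR B) AND (D OR NOT A) AND (D OR NOT D) AND (D OR B)
≡ (NOT C OR NOT A) AND (NOT C OR NOT D) AND (NOT C OR B) AND (D OR NOT A) AND (D OR B)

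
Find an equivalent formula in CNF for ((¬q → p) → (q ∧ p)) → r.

((¬q → p) → (q ∧ p)) → r
⇔ ¬((¬q → p) → (q ∧ p)) ∨ r
⇔ ¬(¬(¬q → p) ∨ (q ∧ p)) ∨ r
⇔ ¬(¬(¬¬q ∨ p) ∨ (q ∧ p)) ∨ r
⇔ (¬¬(¬¬q ∨ p) ∧ ¬(q ∧ p)) ∨ r
⇔ ((¬¬q ∨ p) ∧ ¬(q ∧ p)) ∨ r
⇔ ((q ∨ p) ∧ ¬(q ∧ p)) ∨ r
⇔ ((q ∨ p) ∧ (¬q ∨ ¬p)) ∨ r
⇔ (q ∨ p ∨ r) ∧ (¬q ∨ ¬p ∨ r)

(q ∨ p ∨ r) ∧ (¬q ∨ ¬p ∨ r)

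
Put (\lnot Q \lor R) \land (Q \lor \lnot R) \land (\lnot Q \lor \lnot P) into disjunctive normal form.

(\lnot Q \lor R) \land (Q \lor \lnot R) \land (\lnot Q \lor \lnot P)
= (\lnot Q \land Q \land \lnot Q) \lor (\lnot Q \land Q \land \lnot P) \lor (\lnot Q \land \lnot R \land \lnot Q) \lor (\lnot Q \land \lnot R \land \lnot P) \lor (R \land Q \land \lnot Q) \lor (R \land Q \land \lnot P) \lor (R \land \lnot R \land \lnot Q) \lor (R \land \lnot R \land \lnot P)   [distribute \land over \lor]
= (\lnot Q \land \lnot R) \lor (R \land Q \land \lnot P)   [simplify]

(\lnot Q \land \lnot R) \lor (R \land Q \land \lnot P)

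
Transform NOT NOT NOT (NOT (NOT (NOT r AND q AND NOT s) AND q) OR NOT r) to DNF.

r AND q

NOT NOT NOT (NOT (NOT (NOT r AND q AND NOT s) AND q) OR NOT r)
⇔ NOT (NOT (NOT (NOT r AND q AND NOT s) AND q) OR NOT r)   [double negation]
⇔ NOT NOT (NOT (NOT r AND q AND NOT s) AND q) AND NOT NOT r   [De Morgan]
⇔ NOT (NOT r AND q AND NOT s) AND q AND NOT NOT r   [double negation]
⇔ (NOT NOT r OR NOT q OR NOT NOT s) AND q AND NOT NOT r   [De Morgan]
⇔ (r OR NOT q OR NOT NOT s) AND q AND NOT NOT r   [double negation]
⇔ (r OR NOT q OR s) AND q AND NOT NOT r   [double negation]
⇔ (r OR NOT q OR s) AND q AND r   [double negation]
⇔ (r AND q AND r) OR (NOT q AND q AND r) OR (s AND q AND r)   [distribute AND over OR]
⇔ r AND q   [simplify]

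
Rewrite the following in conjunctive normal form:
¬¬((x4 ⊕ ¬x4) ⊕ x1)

¬¬((x4 ⊕ ¬x4) ⊕ x1)
⇔ ¬¬(((x4 ⊕ ¬x4) ∨ x1) ∧ ¬((x4 ⊕ ¬x4) ∧ x1))   [expand ⊕]
⇔ ¬¬((((x4 ∨ ¬x4) ∧ ¬(x4 ∧ ¬x4)) ∨ x1) ∧ ¬((x4 ⊕ ¬x4) ∧ x1))   [expand ⊕]
⇔ ¬¬((((x4 ∨ ¬x4) ∧ ¬(x4 ∧ ¬x4)) ∨ x1) ∧ ¬((x4 ∨ ¬x4) ∧ ¬(x4 ∧ ¬x4) ∧ x1))   [expand ⊕]
⇔ (((x4 ∨ ¬x4) ∧ ¬(x4 ∧ ¬x4)) ∨ x1) ∧ ¬((x4 ∨ ¬x4) ∧ ¬(x4 ∧ ¬x4) ∧ x1)   [double negation]
⇔ (((x4 ∨ ¬x4) ∧ (¬x4 ∨ ¬¬x4)) ∨ x1) ∧ ¬((x4 ∨ ¬x4) ∧ ¬(x4 ∧ ¬x4) ∧ x1)   [De Morgan]
⇔ (((x4 ∨ ¬x4) ∧ (¬x4 ∨ x4)) ∨ x1) ∧ ¬((x4 ∨ ¬x4) ∧ ¬(x4 ∧ ¬x4) ∧ x1)   [double negation]
⇔ (((x4 ∨ ¬x4) ∧ (¬x4 ∨ x4)) ∨ x1) ∧ (¬(x4 ∨ ¬x4) ∨ ¬¬(x4 ∧ ¬x4) ∨ ¬x1)   [De Morgan]
⇔ (((x4 ∨ ¬x4) ∧ (¬x4 ∨ x4)) ∨ x1) ∧ ((¬x4 ∧ ¬¬x4) ∨ ¬¬(x4 ∧ ¬x4) ∨ ¬x1)   [De Morgan]
⇔ (((x4 ∨ ¬x4) ∧ (¬x4 ∨ x4)) ∨ x1) ∧ ((¬x4 ∧ x4) ∨ ¬¬(x4 ∧ ¬x4) ∨ ¬x1)   [double negation]
⇔ (((x4 ∨ ¬x4) ∧ (¬x4 ∨ x4)) ∨ x1) ∧ ((¬x4 ∧ x4) ∨ (x4 ∧ ¬x4) ∨ ¬x1)   [double negation]
⇔ (x4 ∨ ¬x4 ∨ x1) ∧ (¬x4 ∨ x4 ∨ x1) ∧ (¬x4 ∨ x4 ∨ ¬x1) ∧ (¬x4 ∨ ¬x4 ∨ ¬x1) ∧ (x4 ∨ x4 ∨ ¬x1) ∧ (x4 ∨ ¬x4 ∨ ¬x1)   [distribute ∨ over ∧]
⇔ (¬x4 ∨ ¬x1) ∧ (x4 ∨ ¬x1)   [simplify]

(¬x4 ∨ ¬x1) ∧ (x4 ∨ ¬x1)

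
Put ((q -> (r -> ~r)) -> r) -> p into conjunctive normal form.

~r | p

((q -> (r -> ~r)) -> r) -> p
⇔ ~((q -> (r -> ~r)) -> r) | p
⇔ ~(~(q -> (r -> ~r)) | r) | p
⇔ ~(~(~q | (r -> ~r)) | r) | p
⇔ ~(~(~q | ~r | ~r) | r) | p
⇔ (~~(~q | ~r | ~r) & ~r) | p
⇔ ((~q | ~r | ~r) & ~r) | p
⇔ (~q | ~r | ~r | p) & (~r | p)
⇔ ~r | p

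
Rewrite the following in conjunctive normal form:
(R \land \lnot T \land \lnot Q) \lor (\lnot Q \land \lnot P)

(R \land \lnot T \land \lnot Q) \lor (\lnot Q \land \lnot P)
⇔ (R \lor \lnot Q) \land (R \lor \lnot P) \land (\lnot T \lor \lnot Q) \land (\lnot T \lor \lnot P) \land (\lnot Q \lor \lnot Q) \land (\lnot Q \lor \lnot P)   [distribute \lor over \land]
⇔ (R \lor \lnot P) \land (\lnot T \lor \lnot P) \land \lnot Q   [simplify]

(R \lor \lnot P) \land (\lnot T \lor \lnot P) \land \lnot Q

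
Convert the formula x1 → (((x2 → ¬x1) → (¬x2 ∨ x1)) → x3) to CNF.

x1 → (((x2 → ¬x1) → (¬x2 ∨ x1)) → x3)
≡ ¬x1 ∨ (((x2 → ¬x1) → (¬x2 ∨ x1)) → x3)   [eliminate →]
≡ ¬x1 ∨ ¬((x2 → ¬x1) → (¬x2 ∨ x1)) ∨ x3   [eliminate →]
≡ ¬x1 ∨ ¬(¬(x2 → ¬x1) ∨ ¬x2 ∨ x1) ∨ x3   [eliminate →]
≡ ¬x1 ∨ ¬(¬(¬x2 ∨ ¬x1) ∨ ¬x2 ∨ x1) ∨ x3   [eliminate →]
≡ ¬x1 ∨ (¬¬(¬x2 ∨ ¬x1) ∧ ¬¬x2 ∧ ¬x1) ∨ x3   [De Morgan]
≡ ¬x1 ∨ ((¬x2 ∨ ¬x1) ∧ ¬¬x2 ∧ ¬x1) ∨ x3   [double negation]
≡ ¬x1 ∨ ((¬x2 ∨ ¬x1) ∧ x2 ∧ ¬x1) ∨ x3   [double negation]
≡ (¬x1 ∨ ¬x2 ∨ ¬x1 ∨ x3) ∧ (¬x1 ∨ x2 ∨ x3) ∧ (¬x1 ∨ ¬x1 ∨ x3)   [distribute ∨ over ∧]
≡ ¬x1 ∨ x3   [simplify]

¬x1 ∨ x3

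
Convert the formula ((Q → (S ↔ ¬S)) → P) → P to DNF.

((Q → (S ↔ ¬S)) → P) → P
= ¬((Q → (S ↔ ¬S)) → P) ∨ P   (eliminate →)
= ¬(¬(Q → (S ↔ ¬S)) ∨ P) ∨ P   (eliminate →)
= ¬(¬(¬Q ∨ (S ↔ ¬S)) ∨ P) ∨ P   (eliminate →)
= ¬(¬(¬Q ∨ ((S → ¬S) ∧ (¬S → S))) ∨ P) ∨ P   (eliminate ↔)
= ¬(¬(¬Q ∨ ((¬S ∨ ¬S) ∧ (¬S → S))) ∨ P) ∨ P   (eliminate →)
= ¬(¬(¬Q ∨ ((¬S ∨ ¬S) ∧ (¬¬S ∨ S))) ∨ P) ∨ P   (eliminate →)
= (¬¬(¬Q ∨ ((¬S ∨ ¬S) ∧ (¬¬S ∨ S))) ∧ ¬P) ∨ P   (De Morgan)
= ((¬Q ∨ ((¬S ∨ ¬S) ∧ (¬¬S ∨ S))) ∧ ¬P) ∨ P   (double negation)
= ((¬Q ∨ ((¬S ∨ ¬S) ∧ (S ∨ S))) ∧ ¬P) ∨ P   (double negation)
= (¬Q ∧ ¬P) ∨ (¬S ∧ S ∧ ¬P) ∨ (¬S ∧ S ∧ ¬P) ∨ (¬S ∧ S ∧ ¬P) ∨ (¬S ∧ S ∧ ¬P) ∨ P   (distribute ∧ over ∨)
= (¬Q ∧ ¬P) ∨ P   (simplify)

(¬Q ∧ ¬P) ∨ P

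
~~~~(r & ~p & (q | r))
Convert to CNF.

~~~~(r & ~p & (q | r))
≡ ~~(r & ~p & (q | r))   [double negation]
≡ r & ~p & (q | r)   [double negation]
≡ r & ~p   [simplify]

r & ~p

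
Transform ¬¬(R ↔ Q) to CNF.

¬¬(R ↔ Q)
≡ ¬¬((R → Q) ∧ (Q → R))   [eliminate ↔]
≡ ¬¬((¬R ∨ Q) ∧ (Q → R))   [eliminate →]
≡ ¬¬((¬R ∨ Q) ∧ (¬Q ∨ R))   [eliminate →]
≡ (¬R ∨ Q) ∧ (¬Q ∨ R)   [double negation]

(¬R ∨ Q) ∧ (¬Q ∨ R)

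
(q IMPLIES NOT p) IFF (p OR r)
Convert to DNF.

(p AND NOT q) OR (r AND NOT q) OR (r AND NOT p)

(q IMPLIES NOT p) IFF (p OR r)
≡ ((q IMPLIES NOT p) IMPLIES (p OR r)) AND ((p OR r) IMPLIES (q IMPLIES NOT p))   [eliminate IFF]
≡ (NOT (q IMPLIES NOT p) OR p OR r) AND ((p OR r) IMPLIES (q IMPLIES NOT p))   [eliminate IMPLIES]
≡ (NOT (NOT q OR NOT p) OR p OR r) AND ((p OR r) IMPLIES (q IMPLIES NOT p))   [eliminate IMPLIES]
≡ (NOT (NOT q OR NOT p) OR p OR r) AND (NOT (p OR r) OR (q IMPLIES NOT p))   [eliminate IMPLIES]
≡ (NOT (NOT q OR NOT p) OR p OR r) AND (NOT (p OR r) OR NOT q OR NOT p)   [eliminate IMPLIES]
≡ ((NOT NOT q AND NOT NOT p) OR p OR r) AND (NOT (p OR r) OR NOT q OR NOT p)   [De Morgan]
≡ ((q AND NOT NOT p) OR p OR r) AND (NOT (p OR r) OR NOT q OR NOT p)   [double negation]
≡ ((q AND p) OR p OR r) AND (NOT (p OR r) OR NOT q OR NOT p)   [double negation]
≡ ((q AND p) OR p OR r) AND ((NOT p AND NOT r) OR NOT q OR NOT p)   [De Morgan]
≡ (q AND p AND NOT p AND NOT r) OR (q AND p AND NOT q) OR (q AND p AND NOT p) OR (p AND NOT p AND NOT r) OR (p AND NOT q) OR (p AND NOT p) OR (r AND NOT p AND NOT r) OR (r AND NOT q) OR (r AND NOT p)   [distribute AND over OR]
≡ (p AND NOT q) OR (r AND NOT q) OR (r AND NOT p)   [simplify]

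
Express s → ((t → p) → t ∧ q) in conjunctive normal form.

s → ((t → p) → t ∧ q)
≡ ¬s ∨ ((t → p) → t ∧ q)   (eliminate →)
≡ ¬s ∨ ¬(t → p) ∨ t ∧ q   (eliminate →)
≡ ¬s ∨ ¬(¬t ∨ p) ∨ t ∧ q   (eliminate →)
≡ ¬s ∨ ¬¬t ∧ ¬p ∨ t ∧ q   (De Morgan)
≡ ¬s ∨ t ∧ ¬p ∨ t ∧ q   (double negation)
≡ (¬s ∨ t ∨ t) ∧ (¬s ∨ t ∨ q) ∧ (¬s ∨ ¬p ∨ t) ∧ (¬s ∨ ¬p ∨ q)   (distribute ∨ over ∧)
≡ (¬s ∨ t) ∧ (¬s ∨ ¬p ∨ q)   (simplify)

(¬s ∨ t) ∧ (¬s ∨ ¬p ∨ q)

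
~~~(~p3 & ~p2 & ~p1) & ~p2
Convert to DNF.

(p3 & ~p2) | (p1 & ~p2)

~~~(~p3 & ~p2 & ~p1) & ~p2
≡ ~(~p3 & ~p2 & ~p1) & ~p2   — double negation
≡ (~~p3 | ~~p2 | ~~p1) & ~p2   — De Morgan
≡ (p3 | ~~p2 | ~~p1) & ~p2   — double negation
≡ (p3 | p2 | ~~p1) & ~p2   — double negation
≡ (p3 | p2 | p1) & ~p2   — double negation
≡ (p3 & ~p2) | (p2 & ~p2) | (p1 & ~p2)   — distribute & over |
≡ (p3 & ~p2) | (p1 & ~p2)   — simplify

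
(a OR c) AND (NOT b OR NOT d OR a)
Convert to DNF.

a OR (c AND NOT b) OR (c AND NOT d)

(a OR c) AND (NOT b OR NOT d OR a)
≡ (a AND NOT b) OR (a AND NOT d) OR (a AND a) OR (c AND NOT b) OR (c AND NOT d) OR (c AND a)   [distribute AND over OR]
≡ a OR (c AND NOT b) OR (c AND NOT d)   [simplify]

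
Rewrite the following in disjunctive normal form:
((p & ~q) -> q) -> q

(p & ~q) | q

((p & ~q) -> q) -> q
= ~((p & ~q) -> q) | q
= ~(~(p & ~q) | q) | q
= (~~(p & ~q) & ~q) | q
= (p & ~q & ~q) | q
= (p & ~q) | q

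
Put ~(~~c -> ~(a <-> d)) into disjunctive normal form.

~(~~c -> ~(a <-> d))
= ~(~~~c | ~(a <-> d))   — eliminate ->
= ~(~~~c | ~((a -> d) & (d -> a)))   — eliminate <->
= ~(~~~c | ~((~a | d) & (d -> a)))   — eliminate ->
= ~(~~~c | ~((~a | d) & (~d | a)))   — eliminate ->
= ~~~~c & ~~((~a | d) & (~d | a))   — De Morgan
= ~~c & ~~((~a | d) & (~d | a))   — double negation
= c & ~~((~a | d) & (~d | a))   — double negation
= c & (~a | d) & (~d | a)   — double negation
= (c & ~a & ~d) | (c & ~a & a) | (c & d & ~d) | (c & d & a)   — distribute & over |
= (c & ~a & ~d) | (c & d & a)   — simplify

(c & ~a & ~d) | (c & d & a)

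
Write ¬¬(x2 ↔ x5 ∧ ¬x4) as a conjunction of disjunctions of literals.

¬¬(x2 ↔ x5 ∧ ¬x4)
≡ ¬¬((x2 → x5 ∧ ¬x4) ∧ (x5 ∧ ¬x4 → x2))
≡ ¬¬((¬x2 ∨ x5 ∧ ¬x4) ∧ (x5 ∧ ¬x4 → x2))
≡ ¬¬((¬x2 ∨ x5 ∧ ¬x4) ∧ (¬(x5 ∧ ¬x4) ∨ x2))
≡ (¬x2 ∨ x5 ∧ ¬x4) ∧ (¬(x5 ∧ ¬x4) ∨ x2)
≡ (¬x2 ∨ x5 ∧ ¬x4) ∧ (¬x5 ∨ ¬¬x4 ∨ x2)
≡ (¬x2 ∨ x5 ∧ ¬x4) ∧ (¬x5 ∨ x4 ∨ x2)
≡ (¬x2 ∨ x5) ∧ (¬x2 ∨ ¬x4) ∧ (¬x5 ∨ x4 ∨ x2)

(¬x2 ∨ x5) ∧ (¬x2 ∨ ¬x4) ∧ (¬x5 ∨ x4 ∨ x2)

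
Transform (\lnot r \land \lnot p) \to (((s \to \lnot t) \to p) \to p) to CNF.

r \lor p \lor \lnot s \lor \lnot t

(\lnot r \land \lnot p) \to (((s \to \lnot t) \to p) \to p)
⇔ \lnot (\lnot r \land \lnot p) \lor (((s \to \lnot t) \to p) \to p)
⇔ \lnot (\lnot r \land \lnot p) \lor \lnot ((s \to \lnot t) \to p) \lor p
⇔ \lnot (\lnot r \land \lnot p) \lor \lnot (\lnot (s \to \lnot t) \lor p) \lor p
⇔ \lnot (\lnot r \land \lnot p) \lor \lnot (\lnot (\lnot s \lor \lnot t) \lor p) \lor p
⇔ \lnot \lnot r \lor \lnot \lnot p \lor \lnot (\lnot (\lnot s \lor \lnot t) \lor p) \lor p
⇔ r \lor \lnot \lnot p \lor \lnot (\lnot (\lnot s \lor \lnot t) \lor p) \lor p
⇔ r \lor p \lor \lnot (\lnot (\lnot s \lor \lnot t) \lor p) \lor p
⇔ r \lor p \lor (\lnot \lnot (\lnot s \lor \lnot t) \land \lnot p) \lor p
⇔ r \lor p \lor ((\lnot s \lor \lnot t) \land \lnot p) \lor p
⇔ (r \lor p \lor \lnot s \lor \lnot t \lor p) \land (r \lor p \lor \lnot p \lor p)
⇔ r \lor p \lor \lnot s \lor \lnot t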